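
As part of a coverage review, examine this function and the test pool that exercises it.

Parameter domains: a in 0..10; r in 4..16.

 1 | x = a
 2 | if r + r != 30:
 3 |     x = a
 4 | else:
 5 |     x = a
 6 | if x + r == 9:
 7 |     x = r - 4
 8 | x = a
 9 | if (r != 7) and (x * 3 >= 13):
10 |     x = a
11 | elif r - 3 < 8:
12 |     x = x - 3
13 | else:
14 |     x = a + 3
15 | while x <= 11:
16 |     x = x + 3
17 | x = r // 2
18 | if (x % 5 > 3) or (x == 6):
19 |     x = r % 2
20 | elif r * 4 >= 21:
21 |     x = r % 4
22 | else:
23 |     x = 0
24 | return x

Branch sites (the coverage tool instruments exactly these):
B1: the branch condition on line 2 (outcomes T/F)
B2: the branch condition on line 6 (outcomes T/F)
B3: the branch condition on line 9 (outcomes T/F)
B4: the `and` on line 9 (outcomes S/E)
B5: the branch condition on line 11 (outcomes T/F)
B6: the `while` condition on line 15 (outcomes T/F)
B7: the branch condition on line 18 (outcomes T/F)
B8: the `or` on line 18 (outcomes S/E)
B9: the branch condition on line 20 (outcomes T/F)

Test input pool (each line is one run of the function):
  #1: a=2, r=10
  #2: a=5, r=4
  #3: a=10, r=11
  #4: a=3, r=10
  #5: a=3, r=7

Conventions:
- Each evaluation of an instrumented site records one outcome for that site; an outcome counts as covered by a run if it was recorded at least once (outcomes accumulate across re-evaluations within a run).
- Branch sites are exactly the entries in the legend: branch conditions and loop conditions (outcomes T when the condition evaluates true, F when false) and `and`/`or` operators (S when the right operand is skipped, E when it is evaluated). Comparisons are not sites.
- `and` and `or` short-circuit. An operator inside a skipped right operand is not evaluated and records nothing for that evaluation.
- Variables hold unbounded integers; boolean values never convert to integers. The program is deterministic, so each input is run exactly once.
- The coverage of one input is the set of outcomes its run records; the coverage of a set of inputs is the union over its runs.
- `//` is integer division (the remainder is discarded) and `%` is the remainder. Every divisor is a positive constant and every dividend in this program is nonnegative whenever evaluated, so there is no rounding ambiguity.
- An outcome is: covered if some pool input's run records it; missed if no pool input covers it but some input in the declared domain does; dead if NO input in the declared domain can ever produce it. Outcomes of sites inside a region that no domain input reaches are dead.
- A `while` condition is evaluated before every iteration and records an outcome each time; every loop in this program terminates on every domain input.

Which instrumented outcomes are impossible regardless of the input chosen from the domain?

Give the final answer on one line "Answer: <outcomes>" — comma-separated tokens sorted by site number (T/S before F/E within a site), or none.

checking every outcome against all 143 domain inputs:
  reachable outcomes have witnesses, e.g. B1=T (e.g. a=0, r=4), B1=F (e.g. a=0, r=15), B2=T (e.g. a=0, r=9), B2=F (e.g. a=0, r=4)

Answer: none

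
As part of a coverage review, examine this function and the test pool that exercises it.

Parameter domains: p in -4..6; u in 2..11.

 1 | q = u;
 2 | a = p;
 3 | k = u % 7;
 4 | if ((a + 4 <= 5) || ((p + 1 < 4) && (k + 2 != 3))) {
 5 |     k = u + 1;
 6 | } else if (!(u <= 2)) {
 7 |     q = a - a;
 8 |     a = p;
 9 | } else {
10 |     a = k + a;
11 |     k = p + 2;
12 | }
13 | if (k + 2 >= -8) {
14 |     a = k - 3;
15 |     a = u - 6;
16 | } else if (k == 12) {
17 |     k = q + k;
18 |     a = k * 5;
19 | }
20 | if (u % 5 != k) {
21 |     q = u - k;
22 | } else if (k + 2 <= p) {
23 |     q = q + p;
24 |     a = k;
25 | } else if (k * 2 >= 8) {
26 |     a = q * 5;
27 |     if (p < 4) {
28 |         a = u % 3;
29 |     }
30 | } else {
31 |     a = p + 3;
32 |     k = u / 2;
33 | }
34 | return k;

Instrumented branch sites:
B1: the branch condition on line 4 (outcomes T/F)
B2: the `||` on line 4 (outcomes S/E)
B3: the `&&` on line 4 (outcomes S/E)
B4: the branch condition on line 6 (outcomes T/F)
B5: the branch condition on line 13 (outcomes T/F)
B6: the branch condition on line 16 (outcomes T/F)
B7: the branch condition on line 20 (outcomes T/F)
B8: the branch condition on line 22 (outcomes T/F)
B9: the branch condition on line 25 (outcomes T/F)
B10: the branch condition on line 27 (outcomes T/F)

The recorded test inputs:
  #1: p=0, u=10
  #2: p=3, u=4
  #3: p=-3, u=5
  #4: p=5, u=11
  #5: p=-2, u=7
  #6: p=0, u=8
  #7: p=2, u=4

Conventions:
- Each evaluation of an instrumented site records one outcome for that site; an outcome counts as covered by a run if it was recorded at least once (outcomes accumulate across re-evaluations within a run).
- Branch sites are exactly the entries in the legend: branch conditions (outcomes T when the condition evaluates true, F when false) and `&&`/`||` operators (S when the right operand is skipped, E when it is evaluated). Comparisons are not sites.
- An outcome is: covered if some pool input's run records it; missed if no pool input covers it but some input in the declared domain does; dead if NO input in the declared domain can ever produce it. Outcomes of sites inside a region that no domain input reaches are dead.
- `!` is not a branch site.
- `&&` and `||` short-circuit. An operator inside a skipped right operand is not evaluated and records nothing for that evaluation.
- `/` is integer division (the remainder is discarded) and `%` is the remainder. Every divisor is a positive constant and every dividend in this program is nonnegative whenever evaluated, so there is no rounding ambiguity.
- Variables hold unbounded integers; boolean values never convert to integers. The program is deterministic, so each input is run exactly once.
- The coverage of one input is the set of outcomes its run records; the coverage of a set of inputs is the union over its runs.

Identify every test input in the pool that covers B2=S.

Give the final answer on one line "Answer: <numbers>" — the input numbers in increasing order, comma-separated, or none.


input #1 (p=0, u=10): records B2=S
input #2 (p=3, u=4): does not record B2=S
input #3 (p=-3, u=5): records B2=S
input #4 (p=5, u=11): does not record B2=S
input #5 (p=-2, u=7): records B2=S
input #6 (p=0, u=8): records B2=S
input #7 (p=2, u=4): does not record B2=S
Answer: 1, 3, 5, 6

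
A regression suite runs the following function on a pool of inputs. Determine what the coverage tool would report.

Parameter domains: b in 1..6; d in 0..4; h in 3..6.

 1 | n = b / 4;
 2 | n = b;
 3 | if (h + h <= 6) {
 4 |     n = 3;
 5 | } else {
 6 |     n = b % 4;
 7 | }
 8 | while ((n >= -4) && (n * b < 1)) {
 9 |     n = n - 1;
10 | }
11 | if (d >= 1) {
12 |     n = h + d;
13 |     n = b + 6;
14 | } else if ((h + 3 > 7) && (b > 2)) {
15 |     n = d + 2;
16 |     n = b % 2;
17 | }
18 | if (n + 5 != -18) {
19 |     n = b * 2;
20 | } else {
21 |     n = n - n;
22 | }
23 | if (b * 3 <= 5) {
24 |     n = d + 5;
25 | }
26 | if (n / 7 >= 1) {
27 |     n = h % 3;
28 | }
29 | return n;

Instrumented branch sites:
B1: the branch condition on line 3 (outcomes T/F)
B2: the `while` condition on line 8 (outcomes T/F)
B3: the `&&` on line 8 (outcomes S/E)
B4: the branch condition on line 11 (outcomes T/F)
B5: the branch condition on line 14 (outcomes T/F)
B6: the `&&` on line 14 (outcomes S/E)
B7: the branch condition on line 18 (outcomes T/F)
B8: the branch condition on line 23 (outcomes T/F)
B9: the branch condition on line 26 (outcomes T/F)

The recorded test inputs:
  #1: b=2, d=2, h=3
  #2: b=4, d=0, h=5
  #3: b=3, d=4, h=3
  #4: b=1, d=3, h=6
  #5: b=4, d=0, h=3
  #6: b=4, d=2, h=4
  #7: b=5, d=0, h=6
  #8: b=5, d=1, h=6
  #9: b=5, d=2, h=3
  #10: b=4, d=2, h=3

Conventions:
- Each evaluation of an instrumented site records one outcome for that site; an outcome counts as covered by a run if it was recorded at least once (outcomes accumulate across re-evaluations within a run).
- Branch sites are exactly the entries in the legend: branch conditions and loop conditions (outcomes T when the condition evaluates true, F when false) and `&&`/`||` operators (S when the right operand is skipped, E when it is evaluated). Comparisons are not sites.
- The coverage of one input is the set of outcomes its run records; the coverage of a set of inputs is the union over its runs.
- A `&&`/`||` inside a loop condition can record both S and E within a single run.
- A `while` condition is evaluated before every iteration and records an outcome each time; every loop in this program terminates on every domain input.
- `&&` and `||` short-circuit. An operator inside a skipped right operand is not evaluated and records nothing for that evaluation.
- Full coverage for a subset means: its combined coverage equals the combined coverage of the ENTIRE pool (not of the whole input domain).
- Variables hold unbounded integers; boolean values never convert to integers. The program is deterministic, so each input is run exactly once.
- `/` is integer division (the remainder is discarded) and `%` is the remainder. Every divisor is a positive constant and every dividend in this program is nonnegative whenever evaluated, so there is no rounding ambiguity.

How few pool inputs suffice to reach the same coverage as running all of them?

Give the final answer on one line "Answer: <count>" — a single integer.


input #1, b=2, d=2, h=3: outcomes B1=T, B2=F, B3=E, B4=T, B7=T, B8=F, B9=F
input #2, b=4, d=0, h=5: outcomes B1=F, B2=T, B2=F, B3=S, B3=E, B4=F, B5=T, B6=E, B7=T, B8=F, B9=T
input #3, b=3, d=4, h=3: outcomes B1=T, B2=F, B3=E, B4=T, B7=T, B8=F, B9=F
input #4, b=1, d=3, h=6: outcomes B1=F, B2=F, B3=E, B4=T, B7=T, B8=T, B9=T
input #5, b=4, d=0, h=3: outcomes B1=T, B2=F, B3=E, B4=F, B5=F, B6=S, B7=T, B8=F, B9=T
input #6, b=4, d=2, h=4: outcomes B1=F, B2=T, B2=F, B3=S, B3=E, B4=T, B7=T, B8=F, B9=T
input #7, b=5, d=0, h=6: outcomes B1=F, B2=F, B3=E, B4=F, B5=T, B6=E, B7=T, B8=F, B9=T
input #8, b=5, d=1, h=6: outcomes B1=F, B2=F, B3=E, B4=T, B7=T, B8=F, B9=T
input #9, b=5, d=2, h=3: outcomes B1=T, B2=F, B3=E, B4=T, B7=T, B8=F, B9=T
input #10, b=4, d=2, h=3: outcomes B1=T, B2=F, B3=E, B4=T, B7=T, B8=F, B9=T
pool-wide coverage (17 outcomes): B1=T, B1=F, B2=T, B2=F, B3=S, B3=E, B4=T, B4=F, B5=T, B5=F, B6=S, B6=E, B7=T, B8=T, B8=F, B9=T, B9=F
no size-1 subset reaches all 17 outcomes (best union: 11/17)
no size-2 subset reaches all 17 outcomes (best union: 14/17)
no size-3 subset reaches all 17 outcomes (best union: 16/17)
at size 4, {1, 2, 4, 5} reaches all 17 outcomes; every lexicographically earlier size-4 subset fails
Answer: 4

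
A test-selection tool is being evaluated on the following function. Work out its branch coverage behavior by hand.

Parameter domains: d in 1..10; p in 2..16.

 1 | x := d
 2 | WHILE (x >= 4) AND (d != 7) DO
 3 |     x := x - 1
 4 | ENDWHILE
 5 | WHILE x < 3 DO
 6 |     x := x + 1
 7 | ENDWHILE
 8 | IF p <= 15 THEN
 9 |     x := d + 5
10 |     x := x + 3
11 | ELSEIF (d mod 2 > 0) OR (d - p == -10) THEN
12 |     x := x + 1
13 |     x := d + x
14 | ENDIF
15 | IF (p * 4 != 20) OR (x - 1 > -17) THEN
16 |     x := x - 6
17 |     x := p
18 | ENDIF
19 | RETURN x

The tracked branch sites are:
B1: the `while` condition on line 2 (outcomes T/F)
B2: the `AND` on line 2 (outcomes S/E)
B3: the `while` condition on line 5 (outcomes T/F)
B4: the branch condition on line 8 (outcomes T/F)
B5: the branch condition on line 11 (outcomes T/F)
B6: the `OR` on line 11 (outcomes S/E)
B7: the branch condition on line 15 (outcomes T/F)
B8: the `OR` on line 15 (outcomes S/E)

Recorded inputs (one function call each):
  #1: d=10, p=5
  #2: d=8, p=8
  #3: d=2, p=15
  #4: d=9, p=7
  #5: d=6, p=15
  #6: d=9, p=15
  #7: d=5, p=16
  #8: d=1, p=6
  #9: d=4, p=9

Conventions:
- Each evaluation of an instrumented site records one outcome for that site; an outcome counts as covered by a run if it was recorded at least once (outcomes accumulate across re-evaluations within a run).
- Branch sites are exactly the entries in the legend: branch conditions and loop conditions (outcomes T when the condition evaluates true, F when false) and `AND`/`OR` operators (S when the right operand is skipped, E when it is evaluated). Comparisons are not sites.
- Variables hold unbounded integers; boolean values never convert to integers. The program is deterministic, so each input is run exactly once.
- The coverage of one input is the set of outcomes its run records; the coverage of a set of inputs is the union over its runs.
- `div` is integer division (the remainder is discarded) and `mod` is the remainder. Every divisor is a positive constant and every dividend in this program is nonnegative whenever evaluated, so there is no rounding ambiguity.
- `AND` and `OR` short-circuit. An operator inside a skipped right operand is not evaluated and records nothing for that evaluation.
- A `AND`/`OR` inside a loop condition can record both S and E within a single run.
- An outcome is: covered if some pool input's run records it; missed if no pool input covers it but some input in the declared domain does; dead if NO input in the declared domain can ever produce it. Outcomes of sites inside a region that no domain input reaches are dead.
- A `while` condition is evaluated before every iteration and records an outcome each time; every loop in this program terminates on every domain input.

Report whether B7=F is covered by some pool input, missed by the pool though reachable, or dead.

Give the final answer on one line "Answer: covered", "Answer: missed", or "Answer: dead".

no pool input records B7=F
checking all 150 inputs in the declared domain: B7=F is never recorded -> dead

Answer: dead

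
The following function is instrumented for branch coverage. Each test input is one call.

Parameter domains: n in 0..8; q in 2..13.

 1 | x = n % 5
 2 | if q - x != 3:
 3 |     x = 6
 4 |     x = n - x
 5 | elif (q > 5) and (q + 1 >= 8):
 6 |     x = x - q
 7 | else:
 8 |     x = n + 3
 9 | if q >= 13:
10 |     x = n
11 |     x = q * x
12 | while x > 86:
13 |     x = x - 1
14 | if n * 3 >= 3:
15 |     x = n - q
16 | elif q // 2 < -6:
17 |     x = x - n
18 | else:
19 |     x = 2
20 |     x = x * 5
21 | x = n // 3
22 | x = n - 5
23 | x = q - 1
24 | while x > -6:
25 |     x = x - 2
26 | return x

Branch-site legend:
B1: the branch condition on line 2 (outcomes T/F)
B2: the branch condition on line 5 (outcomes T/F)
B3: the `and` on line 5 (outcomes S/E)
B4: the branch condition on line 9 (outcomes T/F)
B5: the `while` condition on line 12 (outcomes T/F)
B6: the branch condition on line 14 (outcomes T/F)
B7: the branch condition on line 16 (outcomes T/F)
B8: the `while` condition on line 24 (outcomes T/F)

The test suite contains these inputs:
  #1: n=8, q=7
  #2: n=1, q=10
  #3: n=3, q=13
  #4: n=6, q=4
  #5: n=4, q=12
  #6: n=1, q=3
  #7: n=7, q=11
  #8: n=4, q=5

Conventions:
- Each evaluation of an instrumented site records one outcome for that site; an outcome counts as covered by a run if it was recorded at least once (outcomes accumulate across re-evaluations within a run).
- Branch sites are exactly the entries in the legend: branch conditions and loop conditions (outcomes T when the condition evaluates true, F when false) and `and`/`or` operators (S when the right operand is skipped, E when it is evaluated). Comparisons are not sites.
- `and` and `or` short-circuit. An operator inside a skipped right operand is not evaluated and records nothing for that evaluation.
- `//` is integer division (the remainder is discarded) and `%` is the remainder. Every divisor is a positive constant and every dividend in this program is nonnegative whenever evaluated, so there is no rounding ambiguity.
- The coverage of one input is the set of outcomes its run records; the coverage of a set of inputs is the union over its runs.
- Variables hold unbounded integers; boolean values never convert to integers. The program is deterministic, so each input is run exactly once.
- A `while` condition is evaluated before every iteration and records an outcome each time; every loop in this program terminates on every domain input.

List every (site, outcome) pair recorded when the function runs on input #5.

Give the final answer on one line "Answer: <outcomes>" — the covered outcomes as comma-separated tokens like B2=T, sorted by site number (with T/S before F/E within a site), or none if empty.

Simulating input #5 (n=4, q=12) step by step:
  B1->T, B4->F, B5->F, B6->T, B8->T, B8->T, B8->T, B8->T, B8->T, B8->T
  B8->T, B8->T, B8->T, B8->F
distinct outcomes covered: B1=T, B4=F, B5=F, B6=T, B8=T, B8=F

Answer: B1=T, B4=F, B5=F, B6=T, B8=T, B8=F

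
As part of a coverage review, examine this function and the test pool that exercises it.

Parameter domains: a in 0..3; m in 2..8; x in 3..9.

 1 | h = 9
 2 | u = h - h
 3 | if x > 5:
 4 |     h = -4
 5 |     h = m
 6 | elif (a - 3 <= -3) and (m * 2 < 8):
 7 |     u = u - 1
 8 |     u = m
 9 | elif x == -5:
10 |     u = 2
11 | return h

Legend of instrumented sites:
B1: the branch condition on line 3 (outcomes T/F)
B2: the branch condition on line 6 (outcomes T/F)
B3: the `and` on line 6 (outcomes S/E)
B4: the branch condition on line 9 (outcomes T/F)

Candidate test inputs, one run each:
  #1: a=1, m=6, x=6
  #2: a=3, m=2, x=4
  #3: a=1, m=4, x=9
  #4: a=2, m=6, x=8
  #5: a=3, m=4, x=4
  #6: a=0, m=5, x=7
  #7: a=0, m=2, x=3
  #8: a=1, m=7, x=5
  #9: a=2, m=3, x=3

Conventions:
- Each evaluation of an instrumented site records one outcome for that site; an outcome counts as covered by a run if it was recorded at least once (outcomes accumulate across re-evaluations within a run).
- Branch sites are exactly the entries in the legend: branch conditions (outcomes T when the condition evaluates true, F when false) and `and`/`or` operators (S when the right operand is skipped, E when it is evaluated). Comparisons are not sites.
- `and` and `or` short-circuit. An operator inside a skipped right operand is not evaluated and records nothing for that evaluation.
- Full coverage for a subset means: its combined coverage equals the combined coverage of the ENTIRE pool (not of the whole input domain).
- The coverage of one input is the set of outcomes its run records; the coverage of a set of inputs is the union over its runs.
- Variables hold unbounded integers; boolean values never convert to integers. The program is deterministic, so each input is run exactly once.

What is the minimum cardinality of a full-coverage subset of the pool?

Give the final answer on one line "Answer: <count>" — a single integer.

run #1 (a=1, m=6, x=6) runs B1->T; records B1=T
run #2 (a=3, m=2, x=4) runs B1->F, B3->S, B2->F, B4->F; records B1=F, B2=F, B3=S, B4=F
run #3 (a=1, m=4, x=9) runs B1->T; records B1=T
run #4 (a=2, m=6, x=8) runs B1->T; records B1=T
run #5 (a=3, m=4, x=4) runs B1->F, B3->S, B2->F, B4->F; records B1=F, B2=F, B3=S, B4=F
run #6 (a=0, m=5, x=7) runs B1->T; records B1=T
run #7 (a=0, m=2, x=3) runs B1->F, B3->E, B2->T; records B1=F, B2=T, B3=E
run #8 (a=1, m=7, x=5) runs B1->F, B3->S, B2->F, B4->F; records B1=F, B2=F, B3=S, B4=F
run #9 (a=2, m=3, x=3) runs B1->F, B3->S, B2->F, B4->F; records B1=F, B2=F, B3=S, B4=F
union over all inputs: B1=T, B1=F, B2=T, B2=F, B3=S, B3=E, B4=F (7 outcomes)
every size-1 subset falls short of the 7 outcomes (best: 4/7)
every size-2 subset falls short of the 7 outcomes (best: 6/7)
the canonical winner is {1, 2, 7}: size 3, full 7-outcome coverage, earliest index list among size-3 covers

Answer: 3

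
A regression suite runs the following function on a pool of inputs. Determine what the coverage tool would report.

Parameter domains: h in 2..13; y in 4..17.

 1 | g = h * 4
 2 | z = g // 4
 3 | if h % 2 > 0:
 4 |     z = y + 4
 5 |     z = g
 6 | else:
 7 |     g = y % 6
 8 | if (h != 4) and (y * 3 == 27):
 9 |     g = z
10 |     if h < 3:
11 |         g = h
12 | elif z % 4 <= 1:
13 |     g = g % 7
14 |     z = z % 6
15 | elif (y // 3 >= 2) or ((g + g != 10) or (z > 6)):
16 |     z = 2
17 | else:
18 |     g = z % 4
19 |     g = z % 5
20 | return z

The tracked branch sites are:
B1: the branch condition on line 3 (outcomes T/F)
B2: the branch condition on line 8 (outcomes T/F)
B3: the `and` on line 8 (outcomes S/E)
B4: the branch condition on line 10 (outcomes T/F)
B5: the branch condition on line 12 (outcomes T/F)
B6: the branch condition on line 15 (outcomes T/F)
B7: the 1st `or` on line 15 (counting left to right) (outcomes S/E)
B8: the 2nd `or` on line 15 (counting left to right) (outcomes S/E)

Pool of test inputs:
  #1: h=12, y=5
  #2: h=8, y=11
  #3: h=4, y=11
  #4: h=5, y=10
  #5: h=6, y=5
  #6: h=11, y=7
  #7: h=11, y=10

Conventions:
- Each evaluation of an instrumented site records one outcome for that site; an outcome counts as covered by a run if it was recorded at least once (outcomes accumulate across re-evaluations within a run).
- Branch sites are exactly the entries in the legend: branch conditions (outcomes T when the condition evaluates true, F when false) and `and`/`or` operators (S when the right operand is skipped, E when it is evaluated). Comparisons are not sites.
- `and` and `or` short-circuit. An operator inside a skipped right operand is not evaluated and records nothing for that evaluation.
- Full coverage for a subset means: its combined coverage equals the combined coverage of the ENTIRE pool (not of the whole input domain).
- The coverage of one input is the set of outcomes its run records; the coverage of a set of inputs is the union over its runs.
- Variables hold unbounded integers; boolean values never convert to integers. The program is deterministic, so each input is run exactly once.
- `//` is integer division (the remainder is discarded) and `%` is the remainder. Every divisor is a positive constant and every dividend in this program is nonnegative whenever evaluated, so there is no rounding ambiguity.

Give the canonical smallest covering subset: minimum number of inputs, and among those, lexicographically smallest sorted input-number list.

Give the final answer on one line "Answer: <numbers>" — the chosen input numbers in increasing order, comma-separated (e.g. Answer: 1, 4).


input #1, h=12, y=5: events B1->F, B3->E, B2->F, B5->T; outcomes B1=F, B2=F, B3=E, B5=T
input #2, h=8, y=11: events B1->F, B3->E, B2->F, B5->T; outcomes B1=F, B2=F, B3=E, B5=T
input #3, h=4, y=11: events B1->F, B3->S, B2->F, B5->T; outcomes B1=F, B2=F, B3=S, B5=T
input #4, h=5, y=10: events B1->T, B3->E, B2->F, B5->T; outcomes B1=T, B2=F, B3=E, B5=T
input #5, h=6, y=5: events B1->F, B3->E, B2->F, B5->F, B7->E, B8->E, B6->F; outcomes B1=F, B2=F, B3=E, B5=F, B6=F, B7=E, B8=E
input #6, h=11, y=7: events B1->T, B3->E, B2->F, B5->T; outcomes B1=T, B2=F, B3=E, B5=T
input #7, h=11, y=10: events B1->T, B3->E, B2->F, B5->T; outcomes B1=T, B2=F, B3=E, B5=T
union over all inputs: B1=T, B1=F, B2=F, B3=S, B3=E, B5=T, B5=F, B6=F, B7=E, B8=E (10 outcomes)
no size-1 subset reaches all 10 outcomes (best union: 7/10)
no size-2 subset reaches all 10 outcomes (best union: 9/10)
inputs {3, 4, 5} (size 3) cover everything; no size-3 subset with a lexicographically smaller index list covers all 10
Answer: 3, 4, 5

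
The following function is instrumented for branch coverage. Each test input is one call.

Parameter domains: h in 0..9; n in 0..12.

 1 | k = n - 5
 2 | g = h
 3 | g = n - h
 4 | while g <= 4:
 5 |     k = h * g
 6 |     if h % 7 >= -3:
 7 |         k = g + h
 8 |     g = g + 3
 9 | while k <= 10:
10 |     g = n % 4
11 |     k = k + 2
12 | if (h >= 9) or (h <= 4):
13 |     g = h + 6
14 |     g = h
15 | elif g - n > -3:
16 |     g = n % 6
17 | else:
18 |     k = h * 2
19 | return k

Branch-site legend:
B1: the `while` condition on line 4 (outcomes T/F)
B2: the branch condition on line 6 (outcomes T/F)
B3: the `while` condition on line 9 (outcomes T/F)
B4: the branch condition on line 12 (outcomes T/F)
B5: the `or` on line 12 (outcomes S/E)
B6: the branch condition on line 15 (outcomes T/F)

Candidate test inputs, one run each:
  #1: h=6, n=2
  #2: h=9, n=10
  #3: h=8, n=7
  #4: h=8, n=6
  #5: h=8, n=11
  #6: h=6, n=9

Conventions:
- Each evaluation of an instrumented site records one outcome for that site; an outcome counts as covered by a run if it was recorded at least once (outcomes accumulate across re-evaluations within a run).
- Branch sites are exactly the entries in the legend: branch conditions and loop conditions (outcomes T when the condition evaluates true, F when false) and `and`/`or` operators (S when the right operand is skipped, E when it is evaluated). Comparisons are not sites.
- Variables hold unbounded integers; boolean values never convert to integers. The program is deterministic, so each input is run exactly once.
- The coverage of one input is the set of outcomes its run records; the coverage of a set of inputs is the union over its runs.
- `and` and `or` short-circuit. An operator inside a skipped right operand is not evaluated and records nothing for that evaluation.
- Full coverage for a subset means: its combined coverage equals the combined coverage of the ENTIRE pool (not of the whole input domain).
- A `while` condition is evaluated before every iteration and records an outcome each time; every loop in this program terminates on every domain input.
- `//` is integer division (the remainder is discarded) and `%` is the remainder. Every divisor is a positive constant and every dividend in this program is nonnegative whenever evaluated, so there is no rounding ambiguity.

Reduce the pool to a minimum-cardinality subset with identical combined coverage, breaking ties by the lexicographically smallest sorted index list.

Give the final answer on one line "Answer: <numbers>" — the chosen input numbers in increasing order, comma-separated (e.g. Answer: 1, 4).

input #1 (h=6, n=2): covers B1=T, B1=F, B2=T, B3=T, B3=F, B4=F, B5=E, B6=T
input #2 (h=9, n=10): covers B1=T, B1=F, B2=T, B3=F, B4=T, B5=S
input #3 (h=8, n=7): covers B1=T, B1=F, B2=T, B3=T, B3=F, B4=F, B5=E, B6=F
input #4 (h=8, n=6): covers B1=T, B1=F, B2=T, B3=F, B4=F, B5=E, B6=T
input #5 (h=8, n=11): covers B1=T, B1=F, B2=T, B3=F, B4=F, B5=E, B6=F
input #6 (h=6, n=9): covers B1=T, B1=F, B2=T, B3=T, B3=F, B4=F, B5=E, B6=F
pool-wide coverage (11 outcomes): B1=T, B1=F, B2=T, B3=T, B3=F, B4=T, B4=F, B5=S, B5=E, B6=T, B6=F
checked all size-1 subsets: none covers 11 outcomes (max 8/11)
checked all size-2 subsets: none covers 11 outcomes (max 10/11)
at size 3, {1, 2, 3} reaches all 11 outcomes; every lexicographically earlier size-3 subset fails

Answer: 1, 2, 3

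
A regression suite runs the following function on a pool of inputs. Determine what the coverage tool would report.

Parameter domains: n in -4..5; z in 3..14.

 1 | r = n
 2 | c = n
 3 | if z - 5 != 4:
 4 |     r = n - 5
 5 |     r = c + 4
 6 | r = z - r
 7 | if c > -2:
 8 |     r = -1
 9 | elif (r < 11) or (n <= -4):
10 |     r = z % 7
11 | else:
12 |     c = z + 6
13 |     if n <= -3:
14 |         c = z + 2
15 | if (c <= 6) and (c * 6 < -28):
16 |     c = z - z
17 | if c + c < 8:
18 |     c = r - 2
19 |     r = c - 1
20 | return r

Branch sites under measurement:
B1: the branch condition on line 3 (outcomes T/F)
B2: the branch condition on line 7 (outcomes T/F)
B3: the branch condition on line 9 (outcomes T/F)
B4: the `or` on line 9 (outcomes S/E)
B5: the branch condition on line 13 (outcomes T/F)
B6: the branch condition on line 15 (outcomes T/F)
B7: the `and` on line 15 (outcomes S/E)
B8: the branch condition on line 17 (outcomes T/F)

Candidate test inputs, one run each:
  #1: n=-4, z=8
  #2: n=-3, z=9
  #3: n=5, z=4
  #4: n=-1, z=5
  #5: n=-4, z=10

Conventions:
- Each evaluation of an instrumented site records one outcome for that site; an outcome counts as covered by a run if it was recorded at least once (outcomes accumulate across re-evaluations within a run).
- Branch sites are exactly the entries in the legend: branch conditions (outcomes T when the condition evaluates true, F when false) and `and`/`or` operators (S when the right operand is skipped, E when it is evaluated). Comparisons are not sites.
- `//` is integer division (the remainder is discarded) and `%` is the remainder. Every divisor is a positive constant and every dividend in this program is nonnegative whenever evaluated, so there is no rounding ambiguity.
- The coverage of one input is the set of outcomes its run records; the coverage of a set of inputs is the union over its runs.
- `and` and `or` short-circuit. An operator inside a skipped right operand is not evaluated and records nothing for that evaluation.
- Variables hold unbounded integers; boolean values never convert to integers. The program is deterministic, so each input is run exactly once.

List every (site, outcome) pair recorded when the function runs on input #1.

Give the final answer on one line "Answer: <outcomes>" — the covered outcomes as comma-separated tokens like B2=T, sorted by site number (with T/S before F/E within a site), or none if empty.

Simulating input #1 (n=-4, z=8) step by step:
  B1->T, B2->F, B4->S, B3->T, B7->E, B6->F, B8->T
distinct outcomes covered: B1=T, B2=F, B3=T, B4=S, B6=F, B7=E, B8=T

Answer: B1=T, B2=F, B3=T, B4=S, B6=F, B7=E, B8=T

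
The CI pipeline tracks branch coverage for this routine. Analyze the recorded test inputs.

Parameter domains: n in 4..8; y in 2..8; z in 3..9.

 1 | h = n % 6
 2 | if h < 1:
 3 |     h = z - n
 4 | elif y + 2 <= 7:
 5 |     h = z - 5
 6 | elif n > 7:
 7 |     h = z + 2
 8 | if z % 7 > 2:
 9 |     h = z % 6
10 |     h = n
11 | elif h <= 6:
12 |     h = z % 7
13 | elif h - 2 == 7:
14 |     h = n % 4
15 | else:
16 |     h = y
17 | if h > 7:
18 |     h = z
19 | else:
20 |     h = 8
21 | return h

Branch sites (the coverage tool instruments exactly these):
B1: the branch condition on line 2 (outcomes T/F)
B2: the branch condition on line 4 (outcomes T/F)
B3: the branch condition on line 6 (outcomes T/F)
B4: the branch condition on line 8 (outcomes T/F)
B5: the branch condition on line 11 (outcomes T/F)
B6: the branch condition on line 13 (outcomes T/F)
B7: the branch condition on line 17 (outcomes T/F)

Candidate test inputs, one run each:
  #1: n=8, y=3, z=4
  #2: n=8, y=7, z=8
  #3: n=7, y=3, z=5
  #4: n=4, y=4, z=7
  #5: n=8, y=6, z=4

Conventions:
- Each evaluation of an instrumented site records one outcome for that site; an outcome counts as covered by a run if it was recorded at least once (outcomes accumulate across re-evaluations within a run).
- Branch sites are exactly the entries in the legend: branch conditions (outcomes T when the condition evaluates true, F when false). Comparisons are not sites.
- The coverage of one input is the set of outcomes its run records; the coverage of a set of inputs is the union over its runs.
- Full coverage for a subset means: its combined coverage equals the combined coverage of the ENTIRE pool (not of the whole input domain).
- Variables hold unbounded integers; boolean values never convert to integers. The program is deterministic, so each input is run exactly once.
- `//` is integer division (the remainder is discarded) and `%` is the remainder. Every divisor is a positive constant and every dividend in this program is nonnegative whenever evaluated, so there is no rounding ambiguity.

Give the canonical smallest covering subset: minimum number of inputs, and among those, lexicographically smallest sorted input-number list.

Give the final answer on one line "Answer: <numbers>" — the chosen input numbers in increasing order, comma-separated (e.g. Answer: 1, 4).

input #1 (n=8, y=3, z=4): covers B1=F, B2=T, B4=T, B7=T
input #2 (n=8, y=7, z=8): covers B1=F, B2=F, B3=T, B4=F, B5=F, B6=F, B7=F
input #3 (n=7, y=3, z=5): covers B1=F, B2=T, B4=T, B7=F
input #4 (n=4, y=4, z=7): covers B1=F, B2=T, B4=F, B5=T, B7=F
input #5 (n=8, y=6, z=4): covers B1=F, B2=F, B3=T, B4=T, B7=T
the full pool covers 11 outcomes: B1=F, B2=T, B2=F, B3=T, B4=T, B4=F, B5=T, B5=F, B6=F, B7=T, B7=F
checked all size-1 subsets: none covers 11 outcomes (max 7/11)
checked all size-2 subsets: none covers 11 outcomes (max 10/11)
inputs {1, 2, 4} (size 3) cover everything; no size-3 subset with a lexicographically smaller index list covers all 11

Answer: 1, 2, 4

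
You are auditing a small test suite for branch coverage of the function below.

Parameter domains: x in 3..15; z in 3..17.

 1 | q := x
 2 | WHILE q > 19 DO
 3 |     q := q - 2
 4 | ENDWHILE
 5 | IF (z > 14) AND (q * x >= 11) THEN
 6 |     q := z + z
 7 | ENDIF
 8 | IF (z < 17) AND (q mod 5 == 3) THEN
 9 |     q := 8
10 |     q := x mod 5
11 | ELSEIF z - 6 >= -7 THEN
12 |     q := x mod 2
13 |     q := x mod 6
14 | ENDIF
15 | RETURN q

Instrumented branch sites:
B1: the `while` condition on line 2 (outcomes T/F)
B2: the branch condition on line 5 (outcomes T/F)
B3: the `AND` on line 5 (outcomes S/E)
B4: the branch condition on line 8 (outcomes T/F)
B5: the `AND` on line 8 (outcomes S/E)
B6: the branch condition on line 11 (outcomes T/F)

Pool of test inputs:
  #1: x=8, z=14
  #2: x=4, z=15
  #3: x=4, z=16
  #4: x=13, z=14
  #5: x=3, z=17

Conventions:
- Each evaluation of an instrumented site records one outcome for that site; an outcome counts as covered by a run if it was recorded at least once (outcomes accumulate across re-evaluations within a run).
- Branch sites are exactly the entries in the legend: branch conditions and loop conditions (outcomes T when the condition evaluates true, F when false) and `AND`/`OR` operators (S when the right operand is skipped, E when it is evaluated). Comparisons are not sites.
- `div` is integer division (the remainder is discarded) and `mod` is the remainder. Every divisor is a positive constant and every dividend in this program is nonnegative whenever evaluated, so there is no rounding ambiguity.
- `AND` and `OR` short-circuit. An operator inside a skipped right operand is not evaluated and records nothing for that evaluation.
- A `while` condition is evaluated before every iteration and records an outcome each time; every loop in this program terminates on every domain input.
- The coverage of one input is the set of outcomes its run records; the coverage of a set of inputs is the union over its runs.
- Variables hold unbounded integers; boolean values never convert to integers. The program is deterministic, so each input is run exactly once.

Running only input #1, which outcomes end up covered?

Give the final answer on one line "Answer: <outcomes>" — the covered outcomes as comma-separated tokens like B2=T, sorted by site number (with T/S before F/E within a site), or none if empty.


Tracing the run of input #1 (x=8, z=14):
  B1->F, B3->S, B2->F, B5->E, B4->T
collecting distinct outcomes: B1=F, B2=F, B3=S, B4=T, B5=E
Answer: B1=F, B2=F, B3=S, B4=T, B5=E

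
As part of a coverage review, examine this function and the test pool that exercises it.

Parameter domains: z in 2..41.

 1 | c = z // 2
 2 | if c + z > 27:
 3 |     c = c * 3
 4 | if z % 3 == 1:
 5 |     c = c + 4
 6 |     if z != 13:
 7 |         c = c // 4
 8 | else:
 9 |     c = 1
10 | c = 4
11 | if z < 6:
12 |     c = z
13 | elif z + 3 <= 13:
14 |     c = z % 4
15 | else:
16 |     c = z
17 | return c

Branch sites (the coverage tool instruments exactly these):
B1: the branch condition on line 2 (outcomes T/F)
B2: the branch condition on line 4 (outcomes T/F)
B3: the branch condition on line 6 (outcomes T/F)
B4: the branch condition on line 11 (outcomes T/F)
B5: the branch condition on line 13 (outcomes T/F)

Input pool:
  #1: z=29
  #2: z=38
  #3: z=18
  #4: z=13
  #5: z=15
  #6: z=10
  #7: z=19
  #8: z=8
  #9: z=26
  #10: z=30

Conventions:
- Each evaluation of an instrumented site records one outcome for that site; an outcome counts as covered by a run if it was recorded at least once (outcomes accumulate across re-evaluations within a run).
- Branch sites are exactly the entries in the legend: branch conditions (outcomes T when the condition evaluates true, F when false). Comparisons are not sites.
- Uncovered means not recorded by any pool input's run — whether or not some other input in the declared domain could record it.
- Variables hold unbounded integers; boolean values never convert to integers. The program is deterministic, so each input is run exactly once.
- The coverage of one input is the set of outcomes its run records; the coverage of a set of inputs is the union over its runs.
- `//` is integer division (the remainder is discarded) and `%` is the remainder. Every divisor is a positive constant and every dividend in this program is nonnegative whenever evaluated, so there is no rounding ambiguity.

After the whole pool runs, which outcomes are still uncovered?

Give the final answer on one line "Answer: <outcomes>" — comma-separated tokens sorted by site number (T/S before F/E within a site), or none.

run #1 (z=29) runs B1->T, B2->F, B4->F, B5->F; records B1=T, B2=F, B4=F, B5=F
run #2 (z=38) runs B1->T, B2->F, B4->F, B5->F; records B1=T, B2=F, B4=F, B5=F
run #3 (z=18) runs B1->F, B2->F, B4->F, B5->F; records B1=F, B2=F, B4=F, B5=F
run #4 (z=13) runs B1->F, B2->T, B3->F, B4->F, B5->F; records B1=F, B2=T, B3=F, B4=F, B5=F
run #5 (z=15) runs B1->F, B2->F, B4->F, B5->F; records B1=F, B2=F, B4=F, B5=F
run #6 (z=10) runs B1->F, B2->T, B3->T, B4->F, B5->T; records B1=F, B2=T, B3=T, B4=F, B5=T
run #7 (z=19) runs B1->T, B2->T, B3->T, B4->F, B5->F; records B1=T, B2=T, B3=T, B4=F, B5=F
run #8 (z=8) runs B1->F, B2->F, B4->F, B5->T; records B1=F, B2=F, B4=F, B5=T
run #9 (z=26) runs B1->T, B2->F, B4->F, B5->F; records B1=T, B2=F, B4=F, B5=F
run #10 (z=30) runs B1->T, B2->F, B4->F, B5->F; records B1=T, B2=F, B4=F, B5=F
union over the pool: B1=T, B1=F, B2=T, B2=F, B3=T, B3=F, B4=F, B5=T, B5=F
uncovered (1 of 10): B4=T

Answer: B4=T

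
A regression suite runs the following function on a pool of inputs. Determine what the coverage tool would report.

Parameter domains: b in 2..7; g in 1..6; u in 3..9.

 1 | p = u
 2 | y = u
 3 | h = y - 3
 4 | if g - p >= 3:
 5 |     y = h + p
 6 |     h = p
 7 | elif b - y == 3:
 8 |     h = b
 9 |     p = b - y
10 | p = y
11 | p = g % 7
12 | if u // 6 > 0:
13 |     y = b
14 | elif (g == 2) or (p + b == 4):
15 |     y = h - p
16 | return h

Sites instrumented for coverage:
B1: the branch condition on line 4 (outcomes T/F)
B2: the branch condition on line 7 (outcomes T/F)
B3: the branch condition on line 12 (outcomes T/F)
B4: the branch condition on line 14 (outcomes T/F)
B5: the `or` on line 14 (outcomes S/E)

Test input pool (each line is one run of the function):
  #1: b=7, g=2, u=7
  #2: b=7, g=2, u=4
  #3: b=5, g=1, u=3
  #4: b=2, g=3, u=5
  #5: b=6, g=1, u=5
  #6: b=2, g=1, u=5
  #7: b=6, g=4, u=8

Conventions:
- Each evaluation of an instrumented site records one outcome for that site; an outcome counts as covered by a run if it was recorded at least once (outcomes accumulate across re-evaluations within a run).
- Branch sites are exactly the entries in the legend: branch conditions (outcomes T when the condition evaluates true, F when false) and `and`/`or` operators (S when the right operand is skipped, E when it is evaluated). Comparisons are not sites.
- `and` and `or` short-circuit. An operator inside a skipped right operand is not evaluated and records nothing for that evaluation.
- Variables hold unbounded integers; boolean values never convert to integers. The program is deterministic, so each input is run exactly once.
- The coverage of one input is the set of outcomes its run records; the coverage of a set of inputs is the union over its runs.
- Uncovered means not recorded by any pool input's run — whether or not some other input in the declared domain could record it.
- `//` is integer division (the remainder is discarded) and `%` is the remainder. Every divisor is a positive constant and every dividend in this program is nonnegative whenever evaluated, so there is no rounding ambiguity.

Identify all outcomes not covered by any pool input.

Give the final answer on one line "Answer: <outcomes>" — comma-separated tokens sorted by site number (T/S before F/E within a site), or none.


#1 (b=7, g=2, u=7) -> B1->F, B2->F, B3->T; covered: B1=F, B2=F, B3=T
#2 (b=7, g=2, u=4) -> B1->F, B2->T, B3->F, B5->S, B4->T; covered: B1=F, B2=T, B3=F, B4=T, B5=S
#3 (b=5, g=1, u=3) -> B1->F, B2->F, B3->F, B5->E, B4->F; covered: B1=F, B2=F, B3=F, B4=F, B5=E
#4 (b=2, g=3, u=5) -> B1->F, B2->F, B3->F, B5->E, B4->F; covered: B1=F, B2=F, B3=F, B4=F, B5=E
#5 (b=6, g=1, u=5) -> B1->F, B2->F, B3->F, B5->E, B4->F; covered: B1=F, B2=F, B3=F, B4=F, B5=E
#6 (b=2, g=1, u=5) -> B1->F, B2->F, B3->F, B5->E, B4->F; covered: B1=F, B2=F, B3=F, B4=F, B5=E
#7 (b=6, g=4, u=8) -> B1->F, B2->F, B3->T; covered: B1=F, B2=F, B3=T
union over the pool: B1=F, B2=T, B2=F, B3=T, B3=F, B4=T, B4=F, B5=S, B5=E
uncovered (1 of 10): B1=T
Answer: B1=T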